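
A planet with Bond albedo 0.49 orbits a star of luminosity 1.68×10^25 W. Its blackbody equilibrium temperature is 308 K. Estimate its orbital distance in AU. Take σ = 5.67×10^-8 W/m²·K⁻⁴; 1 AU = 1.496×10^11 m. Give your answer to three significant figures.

0.122 AU

The flux needed for this T is 4σT⁴/(1−0.49) = 4002 W/m².
Then d = [L/(4πS)]^(1/2) = 1.828×10^10 m, i.e. 0.1222 AU.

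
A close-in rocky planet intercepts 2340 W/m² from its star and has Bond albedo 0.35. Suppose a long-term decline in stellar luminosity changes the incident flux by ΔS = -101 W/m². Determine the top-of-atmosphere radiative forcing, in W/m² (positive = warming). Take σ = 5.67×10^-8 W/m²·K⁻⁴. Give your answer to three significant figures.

TOA radiative forcing: ΔF = (1−α)ΔS/4 = 0.65·(-101)/4 = -16.41 W/m².

-16.4 W/m²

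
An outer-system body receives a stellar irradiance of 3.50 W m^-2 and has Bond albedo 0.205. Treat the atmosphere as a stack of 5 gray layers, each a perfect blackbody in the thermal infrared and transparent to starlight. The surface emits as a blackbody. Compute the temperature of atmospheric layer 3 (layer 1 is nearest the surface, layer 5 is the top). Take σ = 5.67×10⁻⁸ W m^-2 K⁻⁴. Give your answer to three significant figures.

77.9 kelvin

Top-of-atmosphere balance: σT_e⁴ = S(1−α)/4 = 0.6956 W m^-2 → T_e = 59.18 K.
In the N-layer model, layer k (counted from the surface) has T_k = (N+1−k)^(1/4)·T_e.
With k = 3: T_3 = (5+1−3)^¼·59.18 K = 77.89 K.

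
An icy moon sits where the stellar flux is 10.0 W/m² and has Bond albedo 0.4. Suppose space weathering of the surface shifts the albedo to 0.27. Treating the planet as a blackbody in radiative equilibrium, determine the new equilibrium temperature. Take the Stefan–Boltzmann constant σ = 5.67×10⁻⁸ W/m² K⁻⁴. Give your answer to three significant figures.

75.3 K

With the new albedo, S(1−α₂)/4 = 1.825 W/m², so T₂ = 75.32 K.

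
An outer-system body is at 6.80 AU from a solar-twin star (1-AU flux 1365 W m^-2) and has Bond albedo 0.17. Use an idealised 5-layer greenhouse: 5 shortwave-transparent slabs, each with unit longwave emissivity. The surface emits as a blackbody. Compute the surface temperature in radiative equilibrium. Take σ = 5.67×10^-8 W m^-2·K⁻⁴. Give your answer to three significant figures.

By the inverse-square law, S = 1365/6.80² = 29.52 W m^-2.
Top-of-atmosphere balance: σT_e⁴ = S(1−α)/4 = 6.125 W m^-2 → T_e = 102.0 K.
With N = 5 opaque layers, T_s = (N+1)^(1/4)·T_e = 6^(1/4)·102.0 = 159.6 K.

160 K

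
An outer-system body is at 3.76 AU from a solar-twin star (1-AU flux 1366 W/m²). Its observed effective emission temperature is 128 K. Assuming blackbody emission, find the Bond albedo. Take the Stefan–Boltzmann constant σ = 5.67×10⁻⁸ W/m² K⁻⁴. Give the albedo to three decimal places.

0.370

Flux at the orbit: S = 1366/(3.76)² = 96.62 W/m².
Rearranging the radiative balance, α = 1 − 4σT⁴/S.
σT⁴ = 15.22 W/m², so 4σT⁴ = 60.88 W/m².
Hence α = 1 − 60.88/96.62 = 0.3699.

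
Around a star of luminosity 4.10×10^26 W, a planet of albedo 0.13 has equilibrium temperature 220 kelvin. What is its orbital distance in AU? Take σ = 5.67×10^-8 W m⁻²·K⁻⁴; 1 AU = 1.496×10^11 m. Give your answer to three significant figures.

Required flux: S = 4σT⁴/(1−α) = 610.7 W m⁻².
From L = 4πd²S, d = √(4.10×10^26/(4π·610.7)) = 2.311×10^11 m = 1.545 AU.

1.55 AU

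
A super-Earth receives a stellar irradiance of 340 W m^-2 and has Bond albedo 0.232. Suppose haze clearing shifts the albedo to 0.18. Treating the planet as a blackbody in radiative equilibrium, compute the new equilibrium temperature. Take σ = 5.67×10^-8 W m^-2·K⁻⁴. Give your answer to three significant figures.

New equilibrium: T₂ = [(1−0.18)·340.0/(4σ)]^(1/4) = 187.2 K.

187 K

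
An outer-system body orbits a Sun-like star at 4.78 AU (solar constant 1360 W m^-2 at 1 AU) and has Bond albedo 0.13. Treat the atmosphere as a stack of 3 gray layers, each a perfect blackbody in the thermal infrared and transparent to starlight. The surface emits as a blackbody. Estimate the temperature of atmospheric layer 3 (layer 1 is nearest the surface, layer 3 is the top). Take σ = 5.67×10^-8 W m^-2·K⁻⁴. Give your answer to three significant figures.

123 K

Irradiance scales as 1/d², so S = 1360 W m^-2 × (1/4.78)² = 59.52 W m^-2.
Top-of-atmosphere balance: σT_e⁴ = S(1−α)/4 = 12.95 W m^-2 → T_e = 122.9 K.
In the N-layer model, layer k (counted from the surface) has T_k = (N+1−k)^(1/4)·T_e.
T_3 = (1)^(1/4)·122.9 = 122.9 K.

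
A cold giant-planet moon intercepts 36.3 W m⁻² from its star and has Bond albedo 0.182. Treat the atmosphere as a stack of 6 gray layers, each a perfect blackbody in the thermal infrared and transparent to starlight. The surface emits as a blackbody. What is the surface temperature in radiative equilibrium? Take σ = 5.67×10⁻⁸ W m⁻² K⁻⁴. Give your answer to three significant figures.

174 K

OLR = S(1−α)/4 = 7.423 W m⁻²; the top layer radiates at T_e = 107.0 K.
Layer-by-layer balance gives σT_s⁴ = (N+1)σT_e⁴, so T_s = 7^¼·107.0 = 174.0 K.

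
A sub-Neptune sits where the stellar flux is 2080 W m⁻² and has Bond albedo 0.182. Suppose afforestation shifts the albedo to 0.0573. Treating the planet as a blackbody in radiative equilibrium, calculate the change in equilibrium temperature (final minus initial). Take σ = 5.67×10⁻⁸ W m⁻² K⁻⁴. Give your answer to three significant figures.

Before: T₁ = [2080·0.818/(4σ)]^(1/4) = 294.3 K.
Final:   T₂ = [S(1−0.0573)/(4σ)]^(1/4) = 304.9 K.
ΔT = T₂ − T₁ = 10.63 K.

10.6 K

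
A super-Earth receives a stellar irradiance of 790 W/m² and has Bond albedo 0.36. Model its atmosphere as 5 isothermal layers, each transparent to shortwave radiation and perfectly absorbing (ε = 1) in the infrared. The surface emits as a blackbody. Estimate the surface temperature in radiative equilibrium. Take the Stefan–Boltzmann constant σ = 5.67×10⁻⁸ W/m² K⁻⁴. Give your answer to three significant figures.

340 kelvin

OLR = S(1−α)/4 = 126.4 W/m²; the top layer radiates at T_e = 217.3 K.
With N = 5 opaque layers, T_s = (N+1)^(1/4)·T_e = 6^(1/4)·217.3 = 340.1 K.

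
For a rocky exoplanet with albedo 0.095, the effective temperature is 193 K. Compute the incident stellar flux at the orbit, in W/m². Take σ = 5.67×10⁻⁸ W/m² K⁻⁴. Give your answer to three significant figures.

348 W/m²

From S(1−α)/4 = σT⁴: S = 4σT⁴/(1−α).
The emitted flux is σT⁴ = 78.67 W/m².
S = 4·78.67/0.905 = 347.7 W/m².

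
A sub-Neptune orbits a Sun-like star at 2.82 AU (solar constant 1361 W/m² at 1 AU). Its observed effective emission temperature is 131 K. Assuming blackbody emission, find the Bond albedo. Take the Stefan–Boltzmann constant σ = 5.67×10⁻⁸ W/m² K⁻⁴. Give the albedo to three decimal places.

Flux at the orbit: S = 1361/(2.82)² = 171.1 W/m².
Energy balance: S(1−α)/4 = σT⁴, so 1−α = 4σT⁴/S.
σT⁴ = 16.70 W/m², so 4σT⁴ = 66.79 W/m².
1−α = 66.79/171.1 = 0.3903, so α = 0.6097.

0.610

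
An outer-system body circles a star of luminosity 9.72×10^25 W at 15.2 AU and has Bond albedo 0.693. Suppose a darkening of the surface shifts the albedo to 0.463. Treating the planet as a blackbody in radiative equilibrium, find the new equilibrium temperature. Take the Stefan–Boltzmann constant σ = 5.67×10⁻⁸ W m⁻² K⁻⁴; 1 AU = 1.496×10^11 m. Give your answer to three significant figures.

43.4 kelvin

d = 15.2 × 1.496×10^11 m = 2.274×10^12 m.
S = L/(4πd²) = 1.496 W m⁻².
With the new albedo, S(1−α₂)/4 = 0.2008 W m⁻², so T₂ = 43.38 K.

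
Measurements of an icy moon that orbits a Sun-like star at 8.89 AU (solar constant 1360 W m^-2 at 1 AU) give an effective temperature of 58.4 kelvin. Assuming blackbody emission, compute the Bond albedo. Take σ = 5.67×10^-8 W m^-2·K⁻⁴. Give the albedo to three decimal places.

Irradiance scales as 1/d², so S = 1360 W m^-2 × (1/8.89)² = 17.21 W m^-2.
From σT⁴ = S(1−α)/4 we invert for α: 1−α = 4σT⁴/S.
4σT⁴ = 4·5.67×10⁻⁸·(58.4)⁴ = 2.638 W m^-2.
1−α = 2.638/17.21 = 0.1533, so α = 0.8467.

0.847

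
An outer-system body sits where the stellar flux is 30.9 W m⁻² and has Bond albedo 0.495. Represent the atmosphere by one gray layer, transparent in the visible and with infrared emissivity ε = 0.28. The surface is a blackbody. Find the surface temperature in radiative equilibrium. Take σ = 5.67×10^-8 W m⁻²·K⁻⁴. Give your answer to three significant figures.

94.6 kelvin

The planet radiates to space at T_e = [S(1−α)/(4σ)]^(1/4) = 91.08 K.
For a single slab of emissivity ε, T_s⁴ = 2T_e⁴/(2−ε); thus T_s = 91.08·(1.163)^(1/4) = 94.58 K.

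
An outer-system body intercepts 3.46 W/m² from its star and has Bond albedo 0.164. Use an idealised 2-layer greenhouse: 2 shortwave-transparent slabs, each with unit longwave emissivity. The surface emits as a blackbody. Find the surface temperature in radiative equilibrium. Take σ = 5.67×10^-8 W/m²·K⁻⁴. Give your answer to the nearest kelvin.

79 K

Top-of-atmosphere balance: σT_e⁴ = S(1−α)/4 = 0.7231 W/m² → T_e = 59.76 K.
For an N-layer opaque stack, T_s⁴ = (N+1)T_e⁴, hence T_s = (3)^(1/4)×59.76 K = 78.65 K.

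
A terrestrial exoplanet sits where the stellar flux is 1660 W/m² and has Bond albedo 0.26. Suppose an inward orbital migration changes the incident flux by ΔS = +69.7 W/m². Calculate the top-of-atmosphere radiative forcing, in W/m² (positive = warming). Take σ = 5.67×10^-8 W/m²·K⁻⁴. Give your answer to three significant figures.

12.9 W/m²

Only a fraction (1−α) is absorbed and it's spread over 4πR², so ΔF = (1−α)ΔS/4 = 12.89 W/m².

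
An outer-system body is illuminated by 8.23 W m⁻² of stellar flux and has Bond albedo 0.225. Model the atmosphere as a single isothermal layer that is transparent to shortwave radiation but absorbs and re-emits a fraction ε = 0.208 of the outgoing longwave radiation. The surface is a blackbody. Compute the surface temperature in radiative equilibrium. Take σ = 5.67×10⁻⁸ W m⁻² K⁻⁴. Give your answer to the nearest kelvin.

Effective emission temperature (TOA balance): σT_e⁴ = S(1−α)/4 = 1.595 W m⁻² → T_e = 72.82 K.
For a single slab of emissivity ε, T_s⁴ = 2T_e⁴/(2−ε); thus T_s = 72.82·(1.116)^(1/4) = 74.85 K.

75 K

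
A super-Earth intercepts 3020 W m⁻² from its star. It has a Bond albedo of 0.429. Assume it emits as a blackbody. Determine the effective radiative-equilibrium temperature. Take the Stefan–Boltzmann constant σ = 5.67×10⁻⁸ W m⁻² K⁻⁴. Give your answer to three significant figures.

The planet absorbs (1−α)S over its disc πR² and re-emits over 4πR², so the mean absorbed flux is (1−0.429)·3020/4 = 431.1 W m⁻².
In equilibrium σT⁴ equals this, so T = 295.3 K.

295 K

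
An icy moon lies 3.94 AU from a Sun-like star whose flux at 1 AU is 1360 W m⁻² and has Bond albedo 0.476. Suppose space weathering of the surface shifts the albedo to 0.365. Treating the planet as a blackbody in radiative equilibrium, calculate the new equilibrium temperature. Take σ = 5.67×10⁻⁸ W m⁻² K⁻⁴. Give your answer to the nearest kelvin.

Irradiance scales as 1/d², so S = 1360 W m⁻² × (1/3.94)² = 87.61 W m⁻².
With the new albedo, S(1−α₂)/4 = 13.91 W m⁻², so T₂ = 125.1 K.

125 K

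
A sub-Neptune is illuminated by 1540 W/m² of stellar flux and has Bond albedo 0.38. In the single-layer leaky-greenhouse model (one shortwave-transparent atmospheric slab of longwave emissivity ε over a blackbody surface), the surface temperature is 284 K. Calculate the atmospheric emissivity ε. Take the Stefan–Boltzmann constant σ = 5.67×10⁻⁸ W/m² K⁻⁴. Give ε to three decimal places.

0.706

TOA balance gives T_e = 254.7 K.
T_s⁴ = T_e⁴·2/(2−ε) → ε = 2 − 2(T_e/T_s)⁴ = 2 − 2·(254.7/284)⁴ = 0.7057.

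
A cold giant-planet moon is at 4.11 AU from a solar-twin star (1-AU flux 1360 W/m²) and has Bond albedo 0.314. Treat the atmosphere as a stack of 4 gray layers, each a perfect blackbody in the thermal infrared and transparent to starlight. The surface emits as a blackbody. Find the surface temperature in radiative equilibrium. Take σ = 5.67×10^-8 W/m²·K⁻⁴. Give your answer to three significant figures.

Irradiance scales as 1/d², so S = 1360 W/m² × (1/4.11)² = 80.51 W/m².
OLR = S(1−α)/4 = 13.81 W/m²; the top layer radiates at T_e = 124.9 K.
For an N-layer opaque stack, T_s⁴ = (N+1)T_e⁴, hence T_s = (5)^(1/4)×124.9 K = 186.8 K.

187 K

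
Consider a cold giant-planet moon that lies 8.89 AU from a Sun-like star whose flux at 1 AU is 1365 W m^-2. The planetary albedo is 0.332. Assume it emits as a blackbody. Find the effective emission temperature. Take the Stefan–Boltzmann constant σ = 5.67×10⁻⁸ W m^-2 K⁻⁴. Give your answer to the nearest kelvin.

By the inverse-square law, S = 1365/8.89² = 17.27 W m^-2.
Averaging over the sphere, the absorbed flux is S(1−α)/4 = 2.884 W m^-2.
In equilibrium σT⁴ equals this, so T = 84.45 K.

84 kelvin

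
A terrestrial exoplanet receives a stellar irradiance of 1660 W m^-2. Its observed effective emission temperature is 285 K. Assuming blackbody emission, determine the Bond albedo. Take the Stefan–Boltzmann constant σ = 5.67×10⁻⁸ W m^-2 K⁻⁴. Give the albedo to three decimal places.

Rearranging the radiative balance, α = 1 − 4σT⁴/S.
4σT⁴ = 4·5.67×10⁻⁸·(285)⁴ = 1496 W m^-2.
Hence α = 1 − 1496/1660 = 0.0986.

0.099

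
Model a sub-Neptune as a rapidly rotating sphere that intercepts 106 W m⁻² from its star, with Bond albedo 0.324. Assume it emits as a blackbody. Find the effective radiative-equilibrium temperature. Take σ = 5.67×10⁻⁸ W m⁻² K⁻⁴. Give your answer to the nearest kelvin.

133 K

Absorbed flux (global mean): S(1−α)/4 = 106.0·0.676/4 = 17.91 W m⁻².
In equilibrium σT⁴ equals this, so T = 133.3 K.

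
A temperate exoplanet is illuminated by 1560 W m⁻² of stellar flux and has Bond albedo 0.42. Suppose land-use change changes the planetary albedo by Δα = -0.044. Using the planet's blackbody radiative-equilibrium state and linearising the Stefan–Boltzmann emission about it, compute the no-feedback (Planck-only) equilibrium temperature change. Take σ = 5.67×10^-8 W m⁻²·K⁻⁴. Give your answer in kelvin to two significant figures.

4.8 K

The baseline emission temperature is T_e = 251.3 K.
The change in absorbed flux is Δ[S(1−α)/4] = −SΔα/4 = 17.16 W m⁻².
Linearising σT⁴ gives d(σT⁴)/dT = 4σT_e³ = 3.600 W m⁻² per K.
So ΔT₀ = 17.16/3.600 = 4.77 K.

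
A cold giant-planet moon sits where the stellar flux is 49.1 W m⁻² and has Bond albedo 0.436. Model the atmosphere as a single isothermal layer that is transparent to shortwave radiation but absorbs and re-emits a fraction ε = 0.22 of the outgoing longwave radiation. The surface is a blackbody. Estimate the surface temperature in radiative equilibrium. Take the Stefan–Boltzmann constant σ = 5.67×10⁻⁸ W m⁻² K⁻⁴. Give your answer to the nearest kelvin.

Effective emission temperature (TOA balance): σT_e⁴ = S(1−α)/4 = 6.923 W m⁻² → T_e = 105.1 K.
For a single slab of emissivity ε, T_s⁴ = 2T_e⁴/(2−ε); thus T_s = 105.1·(1.124)^(1/4) = 108.2 K.

108 kelvin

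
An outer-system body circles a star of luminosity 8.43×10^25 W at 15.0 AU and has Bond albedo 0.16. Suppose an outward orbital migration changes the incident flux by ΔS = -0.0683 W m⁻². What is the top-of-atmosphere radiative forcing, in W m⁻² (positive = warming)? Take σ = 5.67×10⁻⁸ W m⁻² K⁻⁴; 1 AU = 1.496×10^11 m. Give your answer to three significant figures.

d = 15.0 × 1.496×10^11 m = 2.244×10^12 m.
Flux at the orbit: S = L/(4πd²) = 8.43×10^25/(4π·(2.24×10^12)²) = 1.332 W m⁻².
Only a fraction (1−α) is absorbed and it's spread over 4πR², so ΔF = (1−α)ΔS/4 = -0.01434 W m⁻².

-0.0143 W m⁻²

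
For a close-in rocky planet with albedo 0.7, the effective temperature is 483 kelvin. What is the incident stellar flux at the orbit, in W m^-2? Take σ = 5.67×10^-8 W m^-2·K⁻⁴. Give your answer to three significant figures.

Invert the energy balance for S: S = 4σT⁴/(1−α).
The emitted flux is σT⁴ = 3086 W m^-2.
S = 4·3086/0.3 = 41140 W m^-2.

41100 W m^-2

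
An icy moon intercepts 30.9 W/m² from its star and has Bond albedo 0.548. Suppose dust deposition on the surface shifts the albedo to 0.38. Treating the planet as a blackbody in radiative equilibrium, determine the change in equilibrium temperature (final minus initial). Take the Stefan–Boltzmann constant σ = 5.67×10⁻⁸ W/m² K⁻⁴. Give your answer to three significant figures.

Before: T₁ = [30.90·0.452/(4σ)]^(1/4) = 88.59 K.
Final:   T₂ = [S(1−0.38)/(4σ)]^(1/4) = 95.87 K.
Change: 95.87 − 88.59 = 7.283 K.

7.28 kelvin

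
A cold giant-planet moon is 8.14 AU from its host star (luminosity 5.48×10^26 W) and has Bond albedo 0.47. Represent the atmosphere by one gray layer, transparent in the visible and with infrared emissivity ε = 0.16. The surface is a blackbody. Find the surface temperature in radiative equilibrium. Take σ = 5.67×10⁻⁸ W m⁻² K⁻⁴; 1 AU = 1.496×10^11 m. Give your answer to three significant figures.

d = 8.14 × 1.496×10^11 m = 1.218×10^12 m.
Spreading L over a sphere of radius d: S = 5.48×10^26/(4π·1.22×10^12²) = 29.41 W m⁻².
The planet radiates to space at T_e = [S(1−α)/(4σ)]^(1/4) = 91.05 K.
The surface balance (absorbed SW + ε·downward IR = σT_s⁴) with T_a⁴ = T_s⁴/2 reduces to T_s = T_e·[2/(2−ε)]^¼ = 92.97 K.

93.0 K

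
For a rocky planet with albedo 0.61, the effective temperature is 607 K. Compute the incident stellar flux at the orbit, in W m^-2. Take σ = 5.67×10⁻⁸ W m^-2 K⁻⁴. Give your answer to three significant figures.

78900 W m^-2

Invert the energy balance for S: S = 4σT⁴/(1−α).
The emitted flux is σT⁴ = 7697 W m^-2.
S = 4·7697/0.39 = 78950 W m^-2.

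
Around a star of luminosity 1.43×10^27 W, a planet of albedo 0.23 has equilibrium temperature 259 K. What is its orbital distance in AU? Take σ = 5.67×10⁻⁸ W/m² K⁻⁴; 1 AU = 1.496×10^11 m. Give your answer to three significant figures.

Energy balance gives S = 4σT⁴/(1−α) = 1325 W/m².
Then d = [L/(4πS)]^(1/2) = 2.930×10^11 m, i.e. 1.959 AU.

1.96 AU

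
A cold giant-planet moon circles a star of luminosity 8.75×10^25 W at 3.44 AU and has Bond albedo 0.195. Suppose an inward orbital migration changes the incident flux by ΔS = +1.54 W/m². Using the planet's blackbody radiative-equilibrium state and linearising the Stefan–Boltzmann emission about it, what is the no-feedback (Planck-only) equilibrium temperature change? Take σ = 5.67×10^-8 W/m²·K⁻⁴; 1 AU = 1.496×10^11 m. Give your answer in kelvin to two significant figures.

1.4 K

Orbital distance: d = 3.44 AU = 5.146×10^11 m.
Flux at the orbit: S = L/(4πd²) = 8.75×10^25/(4π·(5.15×10^11)²) = 26.29 W/m².
Reference equilibrium: T_e = [S(1−α)/(4σ)]^(1/4) = 98.29 K.
TOA radiative forcing: ΔF = (1−α)ΔS/4 = 0.805·(+1.54)/4 = 0.3099 W/m².
Planck response: λ_P = 4σT_e³ = 4·5.67×10⁻⁸·(98.29)³ = 0.2153 W/m²/K.
ΔT₀ = ΔF/λ_P = 0.3099/0.2153 = 1.44 K.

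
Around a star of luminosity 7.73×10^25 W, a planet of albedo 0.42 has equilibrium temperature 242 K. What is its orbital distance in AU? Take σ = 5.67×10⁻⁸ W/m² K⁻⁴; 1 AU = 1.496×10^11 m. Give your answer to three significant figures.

0.453 AU

Required flux: S = 4σT⁴/(1−α) = 1341 W/m².
From L = 4πd²S, d = √(7.73×10^25/(4π·1341)) = 6.772×10^10 m = 0.4527 AU.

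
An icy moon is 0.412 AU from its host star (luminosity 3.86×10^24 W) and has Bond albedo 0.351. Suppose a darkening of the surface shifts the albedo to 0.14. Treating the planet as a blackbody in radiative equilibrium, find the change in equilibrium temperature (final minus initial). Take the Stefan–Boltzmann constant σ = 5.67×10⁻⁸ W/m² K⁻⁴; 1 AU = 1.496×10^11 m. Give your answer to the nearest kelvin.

Orbital distance: d = 0.412 AU = 6.164×10^10 m.
Flux at the orbit: S = L/(4πd²) = 3.86×10^24/(4π·(6.16×10^10)²) = 80.86 W/m².
Initial: T₁ = [S(1−0.351)/(4σ)]^(1/4) = 123.3 K.
Final:   T₂ = [S(1−0.14)/(4σ)]^(1/4) = 132.3 K.
ΔT = T₂ − T₁ = 8.992 K.

9 K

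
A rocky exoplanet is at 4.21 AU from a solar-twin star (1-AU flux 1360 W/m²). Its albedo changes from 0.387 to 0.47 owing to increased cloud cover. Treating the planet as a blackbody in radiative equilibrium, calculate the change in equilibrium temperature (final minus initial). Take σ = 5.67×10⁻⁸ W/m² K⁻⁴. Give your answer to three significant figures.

Irradiance scales as 1/d², so S = 1360 W/m² × (1/4.21)² = 76.73 W/m².
Before: T₁ = [76.73·0.613/(4σ)]^(1/4) = 120.0 K.
Final:   T₂ = [S(1−0.47)/(4σ)]^(1/4) = 115.7 K.
ΔT = T₂ − T₁ = -4.286 K.

-4.29 K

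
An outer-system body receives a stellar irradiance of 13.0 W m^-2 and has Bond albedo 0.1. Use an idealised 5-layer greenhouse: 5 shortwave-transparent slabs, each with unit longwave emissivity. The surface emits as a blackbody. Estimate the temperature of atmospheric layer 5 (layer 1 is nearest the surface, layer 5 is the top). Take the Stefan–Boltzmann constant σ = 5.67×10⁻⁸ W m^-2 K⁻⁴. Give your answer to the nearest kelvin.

85 K

OLR = S(1−α)/4 = 2.925 W m^-2; the top layer radiates at T_e = 84.75 K.
In the N-layer model, layer k (counted from the surface) has T_k = (N+1−k)^(1/4)·T_e.
With k = 5: T_5 = (5+1−5)^¼·84.75 K = 84.75 K.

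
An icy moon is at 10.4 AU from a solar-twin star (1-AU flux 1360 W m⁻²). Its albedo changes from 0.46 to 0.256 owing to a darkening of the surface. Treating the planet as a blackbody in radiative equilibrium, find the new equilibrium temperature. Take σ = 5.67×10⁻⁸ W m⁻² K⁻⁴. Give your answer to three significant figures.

Flux at the orbit: S = 1360/(10.4)² = 12.57 W m⁻².
With the new albedo, S(1−α₂)/4 = 2.339 W m⁻², so T₂ = 80.14 K.

80.1 K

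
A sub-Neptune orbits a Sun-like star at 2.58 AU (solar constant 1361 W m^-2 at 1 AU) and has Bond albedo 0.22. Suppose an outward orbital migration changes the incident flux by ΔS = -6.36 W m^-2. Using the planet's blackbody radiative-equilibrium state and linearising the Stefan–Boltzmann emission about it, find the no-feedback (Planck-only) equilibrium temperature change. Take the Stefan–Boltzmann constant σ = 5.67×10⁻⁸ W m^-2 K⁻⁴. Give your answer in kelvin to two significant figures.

Flux at the orbit: S = 1361/(2.58)² = 204.5 W m^-2.
The baseline emission temperature is T_e = 162.8 K.
Only a fraction (1−α) is absorbed and it's spread over 4πR², so ΔF = (1−α)ΔS/4 = -1.240 W m^-2.
Planck response: λ_P = 4σT_e³ = 4·5.67×10⁻⁸·(162.8)³ = 0.9794 W m^-2/K.
Hence the no-feedback warming is ΔF/(4σT_e³) = -1.27 K.

-1.3 kelvin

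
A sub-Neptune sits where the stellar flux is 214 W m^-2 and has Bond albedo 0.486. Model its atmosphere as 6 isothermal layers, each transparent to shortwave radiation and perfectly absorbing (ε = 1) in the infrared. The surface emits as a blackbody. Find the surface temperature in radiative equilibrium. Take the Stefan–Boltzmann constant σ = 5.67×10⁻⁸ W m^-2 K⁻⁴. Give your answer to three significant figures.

241 K

OLR = S(1−α)/4 = 27.50 W m^-2; the top layer radiates at T_e = 148.4 K.
With N = 6 opaque layers, T_s = (N+1)^(1/4)·T_e = 7^(1/4)·148.4 = 241.4 K.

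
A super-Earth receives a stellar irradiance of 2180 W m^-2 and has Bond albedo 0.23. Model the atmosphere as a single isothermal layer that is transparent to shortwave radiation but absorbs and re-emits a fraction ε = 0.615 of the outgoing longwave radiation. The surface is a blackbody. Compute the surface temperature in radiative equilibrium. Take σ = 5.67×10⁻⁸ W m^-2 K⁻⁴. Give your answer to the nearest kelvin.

The planet radiates to space at T_e = [S(1−α)/(4σ)]^(1/4) = 293.3 K.
The surface balance (absorbed SW + ε·downward IR = σT_s⁴) with T_a⁴ = T_s⁴/2 reduces to T_s = T_e·[2/(2−ε)]^¼ = 321.5 K.

322 K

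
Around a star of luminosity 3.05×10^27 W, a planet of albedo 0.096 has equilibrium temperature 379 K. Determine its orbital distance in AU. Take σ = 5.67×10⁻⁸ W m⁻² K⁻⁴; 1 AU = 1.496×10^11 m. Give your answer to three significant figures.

The flux needed for this T is 4σT⁴/(1−0.096) = 5176 W m⁻².
From L = 4πd²S, d = √(3.05×10^27/(4π·5176)) = 2.165×10^11 m = 1.447 AU.

1.45 AU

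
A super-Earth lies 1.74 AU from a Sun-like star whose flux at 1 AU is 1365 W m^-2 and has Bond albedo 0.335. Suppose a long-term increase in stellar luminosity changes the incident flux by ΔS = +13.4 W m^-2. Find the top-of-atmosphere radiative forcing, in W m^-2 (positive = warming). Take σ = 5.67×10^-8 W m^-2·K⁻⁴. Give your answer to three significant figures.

By the inverse-square law, S = 1365/1.74² = 450.9 W m^-2.
ΔF = Δ[S(1−α)]/4 = (1−0.335)·+13.4/4 = 2.228 W m^-2.

2.23 W m^-2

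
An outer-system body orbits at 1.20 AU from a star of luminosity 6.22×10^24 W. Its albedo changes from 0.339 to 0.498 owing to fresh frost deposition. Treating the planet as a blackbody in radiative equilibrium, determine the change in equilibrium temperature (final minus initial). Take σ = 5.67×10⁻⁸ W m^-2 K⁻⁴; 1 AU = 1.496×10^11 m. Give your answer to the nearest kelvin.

d = 1.20 × 1.496×10^11 m = 1.795×10^11 m.
Flux at the orbit: S = L/(4πd²) = 6.22×10^24/(4π·(1.80×10^11)²) = 15.36 W m^-2.
Before: T₁ = [15.36·0.661/(4σ)]^(1/4) = 81.80 K.
After:  T₂ = [15.36·0.502/(4σ)]^(1/4) = 76.36 K.
Change: 76.36 − 81.80 = -5.437 K.

-5 K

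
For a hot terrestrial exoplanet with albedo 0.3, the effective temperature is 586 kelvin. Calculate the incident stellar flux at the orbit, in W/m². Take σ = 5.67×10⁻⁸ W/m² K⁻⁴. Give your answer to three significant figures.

From S(1−α)/4 = σT⁴: S = 4σT⁴/(1−α).
The emitted flux is σT⁴ = 6686 W/m².
So S = 4×6686/(1−0.3) = 38210 W/m².

38200 W/m²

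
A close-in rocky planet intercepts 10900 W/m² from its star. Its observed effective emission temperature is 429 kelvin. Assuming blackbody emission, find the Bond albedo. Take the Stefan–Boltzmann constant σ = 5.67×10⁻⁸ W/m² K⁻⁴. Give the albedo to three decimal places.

0.295

Rearranging the radiative balance, α = 1 − 4σT⁴/S.
σT⁴ = 1920 W/m², so 4σT⁴ = 7682 W/m².
Hence α = 1 − 7682/10900 = 0.2952.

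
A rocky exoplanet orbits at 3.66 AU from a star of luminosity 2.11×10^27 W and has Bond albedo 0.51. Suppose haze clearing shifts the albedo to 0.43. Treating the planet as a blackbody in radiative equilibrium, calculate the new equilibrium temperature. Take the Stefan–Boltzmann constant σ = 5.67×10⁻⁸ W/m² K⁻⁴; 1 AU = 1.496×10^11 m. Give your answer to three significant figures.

194 K

Orbital distance: d = 3.66 AU = 5.475×10^11 m.
S = L/(4πd²) = 560.1 W/m².
New equilibrium: T₂ = [(1−0.43)·560.1/(4σ)]^(1/4) = 193.7 K.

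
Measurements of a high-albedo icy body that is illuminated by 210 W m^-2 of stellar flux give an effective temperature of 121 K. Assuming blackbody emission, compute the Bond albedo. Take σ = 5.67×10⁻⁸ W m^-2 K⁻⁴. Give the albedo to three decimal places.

0.768

From σT⁴ = S(1−α)/4 we invert for α: 1−α = 4σT⁴/S.
4σT⁴ = 4·5.67×10⁻⁸·(121)⁴ = 48.62 W m^-2.
1−α = 48.62/210.0 = 0.2315, so α = 0.7685.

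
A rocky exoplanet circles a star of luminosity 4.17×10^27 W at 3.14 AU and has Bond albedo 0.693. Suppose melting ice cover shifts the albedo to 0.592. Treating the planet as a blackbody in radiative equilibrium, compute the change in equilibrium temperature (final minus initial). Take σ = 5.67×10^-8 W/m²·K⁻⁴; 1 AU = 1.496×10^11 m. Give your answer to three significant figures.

d = 3.14 × 1.496×10^11 m = 4.697×10^11 m.
Flux at the orbit: S = L/(4πd²) = 4.17×10^27/(4π·(4.70×10^11)²) = 1504 W/m².
With α = 0.693, T₁ = 212.4 K.
With α = 0.592, T₂ = 228.1 K.
Change: 228.1 − 212.4 = 15.65 K.

15.7 K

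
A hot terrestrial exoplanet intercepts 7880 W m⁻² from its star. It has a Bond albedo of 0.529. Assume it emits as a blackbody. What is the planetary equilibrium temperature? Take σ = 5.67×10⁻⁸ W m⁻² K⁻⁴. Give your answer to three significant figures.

Absorbed flux (global mean): S(1−α)/4 = 7880·0.471/4 = 927.9 W m⁻².
In equilibrium σT⁴ equals this, so T = 357.7 K.

358 K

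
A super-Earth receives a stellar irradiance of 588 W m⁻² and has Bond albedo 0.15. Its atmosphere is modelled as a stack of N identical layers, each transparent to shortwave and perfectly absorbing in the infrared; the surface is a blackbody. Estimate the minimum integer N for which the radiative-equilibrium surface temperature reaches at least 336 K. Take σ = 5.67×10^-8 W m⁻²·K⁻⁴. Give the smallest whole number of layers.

5

The effective emission temperature is T_e = [S(1−α)/(4σ)]^¼ = 216.7 K.
Need (N+1)T_e⁴ ≥ T_s⁴, i.e. N+1 ≥ (336/216.7)⁴ = 5.784.
Rounding up, N = 5.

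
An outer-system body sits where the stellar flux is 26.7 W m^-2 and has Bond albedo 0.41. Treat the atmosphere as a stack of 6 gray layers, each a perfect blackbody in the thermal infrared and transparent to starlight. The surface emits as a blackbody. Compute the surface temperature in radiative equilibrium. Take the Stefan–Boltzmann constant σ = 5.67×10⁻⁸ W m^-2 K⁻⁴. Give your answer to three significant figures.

The effective emission temperature is T_e = [S(1−α)/(4σ)]^¼ = 91.29 K.
For an N-layer opaque stack, T_s⁴ = (N+1)T_e⁴, hence T_s = (7)^(1/4)×91.29 K = 148.5 K.

148 K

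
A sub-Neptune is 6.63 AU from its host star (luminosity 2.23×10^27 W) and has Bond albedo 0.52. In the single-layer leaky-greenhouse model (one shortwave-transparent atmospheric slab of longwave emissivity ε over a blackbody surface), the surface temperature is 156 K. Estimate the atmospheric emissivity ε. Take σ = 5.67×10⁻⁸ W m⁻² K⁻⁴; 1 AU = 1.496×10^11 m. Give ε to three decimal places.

0.711

d = 6.63 × 1.496×10^11 m = 9.918×10^11 m.
Flux at the orbit: S = L/(4πd²) = 2.23×10^27/(4π·(9.92×10^11)²) = 180.4 W m⁻².
TOA balance gives T_e = 139.8 K.
Since (2−ε)/2 = (T_e/T_s)⁴ = 0.6446, ε = 0.7108.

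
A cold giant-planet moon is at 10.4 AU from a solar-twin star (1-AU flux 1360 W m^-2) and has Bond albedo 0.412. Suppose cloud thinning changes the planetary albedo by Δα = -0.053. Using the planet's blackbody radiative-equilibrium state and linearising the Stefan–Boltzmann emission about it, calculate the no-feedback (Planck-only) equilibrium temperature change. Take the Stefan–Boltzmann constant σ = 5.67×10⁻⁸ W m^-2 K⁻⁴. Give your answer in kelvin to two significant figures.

Irradiance scales as 1/d², so S = 1360 W m^-2 × (1/10.4)² = 12.57 W m^-2.
Unperturbed T_e = [12.57·(1−0.412)/(4σ)]^¼ = 75.56 K.
TOA radiative forcing: ΔF = −S·Δα/4 = −12.57·(-0.053)/4 = 0.1666 W m^-2.
The Planck feedback parameter is 4σT_e³ = 0.09785 W m^-2/K.
So ΔT₀ = 0.1666/0.09785 = 1.70 K.

1.7 K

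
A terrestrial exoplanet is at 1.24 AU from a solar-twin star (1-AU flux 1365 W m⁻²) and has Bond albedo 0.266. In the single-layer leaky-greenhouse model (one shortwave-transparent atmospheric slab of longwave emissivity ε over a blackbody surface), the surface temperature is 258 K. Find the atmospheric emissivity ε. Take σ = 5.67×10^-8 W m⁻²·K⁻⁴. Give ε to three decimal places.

0.703

Irradiance scales as 1/d², so S = 1365 W m⁻² × (1/1.24)² = 887.7 W m⁻².
First, T_e = [887.7·(1−0.266)/(4σ)]^(1/4) = 231.5 K.
T_s⁴ = T_e⁴·2/(2−ε) → ε = 2 − 2(T_e/T_s)⁴ = 2 − 2·(231.5/258)⁴ = 0.7031.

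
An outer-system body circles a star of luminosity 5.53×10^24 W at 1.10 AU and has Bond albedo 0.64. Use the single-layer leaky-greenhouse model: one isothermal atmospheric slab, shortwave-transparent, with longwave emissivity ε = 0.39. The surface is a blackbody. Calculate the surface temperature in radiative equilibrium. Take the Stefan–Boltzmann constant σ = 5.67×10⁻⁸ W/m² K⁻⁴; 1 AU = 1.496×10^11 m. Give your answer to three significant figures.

75.2 kelvin

Orbital distance: d = 1.10 AU = 1.646×10^11 m.
Spreading L over a sphere of radius d: S = 5.53×10^24/(4π·1.65×10^11²) = 16.25 W/m².
At the top of the atmosphere, σT_e⁴ = S(1−α)/4 = 1.463 W/m², giving T_e = 71.27 K.
Surface balance with a leaky layer gives σT_s⁴ = σT_e⁴·2/(2−ε), so T_s = T_e·[2/(2−0.39)]^(1/4) = 75.24 K.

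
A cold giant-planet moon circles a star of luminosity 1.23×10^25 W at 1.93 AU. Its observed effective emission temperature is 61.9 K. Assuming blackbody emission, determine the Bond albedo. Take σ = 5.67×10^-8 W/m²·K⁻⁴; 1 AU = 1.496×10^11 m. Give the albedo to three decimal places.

0.716

Orbital distance: d = 1.93 AU = 2.887×10^11 m.
Flux at the orbit: S = L/(4πd²) = 1.23×10^25/(4π·(2.89×10^11)²) = 11.74 W/m².
Energy balance: S(1−α)/4 = σT⁴, so 1−α = 4σT⁴/S.
σT⁴ = 0.8324 W/m², so 4σT⁴ = 3.330 W/m².
1−α = 3.330/11.74 = 0.2836, so α = 0.7164.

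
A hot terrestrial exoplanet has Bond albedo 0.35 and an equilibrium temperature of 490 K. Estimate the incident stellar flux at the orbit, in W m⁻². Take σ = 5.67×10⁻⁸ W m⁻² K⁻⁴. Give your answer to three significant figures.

20100 W m⁻²

From S(1−α)/4 = σT⁴: S = 4σT⁴/(1−α).
σT⁴ = 5.67×10⁻⁸·(490)⁴ = 3269 W m⁻².
S = 4·3269/0.65 = 20110 W m⁻².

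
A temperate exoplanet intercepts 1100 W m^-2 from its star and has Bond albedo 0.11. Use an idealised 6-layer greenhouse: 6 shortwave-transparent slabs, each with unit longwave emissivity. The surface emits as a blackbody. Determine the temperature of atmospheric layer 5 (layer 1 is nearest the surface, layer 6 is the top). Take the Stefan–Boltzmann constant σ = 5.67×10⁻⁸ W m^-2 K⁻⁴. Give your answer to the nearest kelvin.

Top-of-atmosphere balance: σT_e⁴ = S(1−α)/4 = 244.8 W m^-2 → T_e = 256.3 K.
The net upward flux σT_e⁴ is constant between every pair of levels, so T_k⁴ = (N+1−k)T_e⁴.
With k = 5: T_5 = (6+1−5)^¼·256.3 K = 304.8 K.

305 K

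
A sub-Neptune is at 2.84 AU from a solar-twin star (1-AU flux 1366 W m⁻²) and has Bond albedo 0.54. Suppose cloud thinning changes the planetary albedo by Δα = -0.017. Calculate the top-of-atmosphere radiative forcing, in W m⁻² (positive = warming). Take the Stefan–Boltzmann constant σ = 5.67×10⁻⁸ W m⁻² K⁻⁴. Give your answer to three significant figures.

0.720 W m⁻²

Irradiance scales as 1/d², so S = 1366 W m⁻² × (1/2.84)² = 169.4 W m⁻².
The change in absorbed flux is Δ[S(1−α)/4] = −SΔα/4 = 0.7198 W m⁻².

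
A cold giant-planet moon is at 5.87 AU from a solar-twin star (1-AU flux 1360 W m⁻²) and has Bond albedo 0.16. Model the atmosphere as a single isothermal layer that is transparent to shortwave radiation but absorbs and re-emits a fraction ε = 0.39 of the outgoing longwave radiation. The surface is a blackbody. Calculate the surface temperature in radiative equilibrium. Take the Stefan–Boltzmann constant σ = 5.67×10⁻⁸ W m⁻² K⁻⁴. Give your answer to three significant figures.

Flux at the orbit: S = 1360/(5.87)² = 39.47 W m⁻².
Effective emission temperature (TOA balance): σT_e⁴ = S(1−α)/4 = 8.289 W m⁻² → T_e = 110.0 K.
For a single slab of emissivity ε, T_s⁴ = 2T_e⁴/(2−ε); thus T_s = 110.0·(1.242)^(1/4) = 116.1 K.

116 K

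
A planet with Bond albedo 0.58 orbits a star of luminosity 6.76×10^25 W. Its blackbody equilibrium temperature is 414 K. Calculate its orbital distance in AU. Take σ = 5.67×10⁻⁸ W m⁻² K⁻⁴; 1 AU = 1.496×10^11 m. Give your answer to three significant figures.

0.123 AU

Energy balance gives S = 4σT⁴/(1−α) = 15860 W m⁻².
S = L/(4πd²) → d = √(L/4πS) = √(6.76×10^25/(4π·15860)) = 1.841×10^10 m = 0.1231 AU.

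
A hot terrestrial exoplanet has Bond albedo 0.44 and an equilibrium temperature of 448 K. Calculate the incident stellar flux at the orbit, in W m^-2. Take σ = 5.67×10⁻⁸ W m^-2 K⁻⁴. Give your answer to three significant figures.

16300 W m^-2

From S(1−α)/4 = σT⁴: S = 4σT⁴/(1−α).
The emitted flux is σT⁴ = 2284 W m^-2.
S = 4·2284/0.56 = 16310 W m^-2.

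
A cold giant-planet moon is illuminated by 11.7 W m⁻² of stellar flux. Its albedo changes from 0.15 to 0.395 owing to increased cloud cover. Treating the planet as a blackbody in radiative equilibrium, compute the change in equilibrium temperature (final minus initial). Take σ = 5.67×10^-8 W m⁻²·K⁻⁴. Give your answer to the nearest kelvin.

-7 kelvin

Initial: T₁ = [S(1−0.15)/(4σ)]^(1/4) = 81.37 K.
With α = 0.395, T₂ = 74.74 K.
Change: 74.74 − 81.37 = -6.631 K.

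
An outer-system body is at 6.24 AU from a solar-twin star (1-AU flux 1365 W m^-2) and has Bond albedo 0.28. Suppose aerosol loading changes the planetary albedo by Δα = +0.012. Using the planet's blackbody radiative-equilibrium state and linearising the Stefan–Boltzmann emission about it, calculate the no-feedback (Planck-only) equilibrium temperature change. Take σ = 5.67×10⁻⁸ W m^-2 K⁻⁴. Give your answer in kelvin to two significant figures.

-0.43 K

By the inverse-square law, S = 1365/6.24² = 35.06 W m^-2.
Unperturbed T_e = [35.06·(1−0.28)/(4σ)]^¼ = 102.7 K.
The change in absorbed flux is Δ[S(1−α)/4] = −SΔα/4 = -0.1052 W m^-2.
The Planck feedback parameter is 4σT_e³ = 0.2457 W m^-2/K.
ΔT₀ = ΔF/λ_P = -0.1052/0.2457 = -0.428 K.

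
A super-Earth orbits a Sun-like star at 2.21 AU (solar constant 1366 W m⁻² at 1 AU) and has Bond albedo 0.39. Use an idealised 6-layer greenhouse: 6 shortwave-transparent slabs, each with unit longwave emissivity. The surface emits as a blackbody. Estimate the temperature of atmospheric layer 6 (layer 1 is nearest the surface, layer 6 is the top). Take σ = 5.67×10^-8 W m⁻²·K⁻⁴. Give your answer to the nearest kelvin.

166 kelvin

Flux at the orbit: S = 1366/(2.21)² = 279.7 W m⁻².
The effective emission temperature is T_e = [S(1−α)/(4σ)]^¼ = 165.6 K.
Each opaque layer satisfies 2T_j⁴ = T_{j−1}⁴ + T_{j+1}⁴, giving T_k⁴ = (N+1−k)T_e⁴.
T_6 = (1)^(1/4)·165.6 = 165.6 K.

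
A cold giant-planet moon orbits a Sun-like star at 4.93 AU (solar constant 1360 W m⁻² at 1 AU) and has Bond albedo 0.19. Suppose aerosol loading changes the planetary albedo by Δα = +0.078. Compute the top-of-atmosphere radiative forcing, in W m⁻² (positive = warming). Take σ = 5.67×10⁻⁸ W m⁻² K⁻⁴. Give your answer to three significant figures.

Irradiance scales as 1/d², so S = 1360 W m⁻² × (1/4.93)² = 55.96 W m⁻².
ΔF = −(S/4)Δα = −(55.96/4)×(+0.078) = -1.091 W m⁻².

-1.09 W m⁻²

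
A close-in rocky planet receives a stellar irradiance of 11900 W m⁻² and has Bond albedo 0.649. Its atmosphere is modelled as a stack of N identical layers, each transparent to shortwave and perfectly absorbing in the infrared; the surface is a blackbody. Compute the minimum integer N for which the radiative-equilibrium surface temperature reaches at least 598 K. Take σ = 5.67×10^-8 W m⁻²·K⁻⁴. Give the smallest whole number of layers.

6

Top-of-atmosphere balance: σT_e⁴ = S(1−α)/4 = 1044 W m⁻² → T_e = 368.4 K.
Need (N+1)T_e⁴ ≥ T_s⁴, i.e. N+1 ≥ (598/368.4)⁴ = 6.944.
Rounding up, N = 6.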